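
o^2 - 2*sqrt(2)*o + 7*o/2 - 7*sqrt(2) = (o + 7/2)*(o - 2*sqrt(2))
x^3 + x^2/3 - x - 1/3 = (x - 1)*(x + 1/3)*(x + 1)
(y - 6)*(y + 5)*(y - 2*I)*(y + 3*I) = y^4 - y^3 + I*y^3 - 24*y^2 - I*y^2 - 6*y - 30*I*y - 180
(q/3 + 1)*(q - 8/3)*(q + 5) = q^3/3 + 16*q^2/9 - 19*q/9 - 40/3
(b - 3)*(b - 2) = b^2 - 5*b + 6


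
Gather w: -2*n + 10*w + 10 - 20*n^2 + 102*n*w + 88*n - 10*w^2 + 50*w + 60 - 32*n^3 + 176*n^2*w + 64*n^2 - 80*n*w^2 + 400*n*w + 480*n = -32*n^3 + 44*n^2 + 566*n + w^2*(-80*n - 10) + w*(176*n^2 + 502*n + 60) + 70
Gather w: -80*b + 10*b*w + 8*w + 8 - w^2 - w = -80*b - w^2 + w*(10*b + 7) + 8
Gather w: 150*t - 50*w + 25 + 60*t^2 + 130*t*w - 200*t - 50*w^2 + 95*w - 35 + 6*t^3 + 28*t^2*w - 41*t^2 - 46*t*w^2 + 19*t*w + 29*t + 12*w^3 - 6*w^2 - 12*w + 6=6*t^3 + 19*t^2 - 21*t + 12*w^3 + w^2*(-46*t - 56) + w*(28*t^2 + 149*t + 33) - 4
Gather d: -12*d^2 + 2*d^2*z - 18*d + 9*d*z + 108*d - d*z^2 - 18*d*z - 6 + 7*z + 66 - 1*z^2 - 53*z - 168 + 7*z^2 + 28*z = d^2*(2*z - 12) + d*(-z^2 - 9*z + 90) + 6*z^2 - 18*z - 108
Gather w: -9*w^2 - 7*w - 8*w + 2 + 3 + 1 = -9*w^2 - 15*w + 6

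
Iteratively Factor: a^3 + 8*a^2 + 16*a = (a)*(a^2 + 8*a + 16) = a*(a + 4)*(a + 4)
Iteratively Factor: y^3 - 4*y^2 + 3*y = (y - 3)*(y^2 - y) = y*(y - 3)*(y - 1)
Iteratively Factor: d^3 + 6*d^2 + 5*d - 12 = (d + 3)*(d^2 + 3*d - 4) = (d - 1)*(d + 3)*(d + 4)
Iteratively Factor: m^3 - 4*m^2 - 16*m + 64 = (m - 4)*(m^2 - 16) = (m - 4)*(m + 4)*(m - 4)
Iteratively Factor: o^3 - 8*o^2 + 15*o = (o)*(o^2 - 8*o + 15) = o*(o - 5)*(o - 3)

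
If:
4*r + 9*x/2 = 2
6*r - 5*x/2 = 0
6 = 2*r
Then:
No Solution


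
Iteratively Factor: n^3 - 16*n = (n + 4)*(n^2 - 4*n) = (n - 4)*(n + 4)*(n)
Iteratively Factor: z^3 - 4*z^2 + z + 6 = (z - 2)*(z^2 - 2*z - 3) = (z - 3)*(z - 2)*(z + 1)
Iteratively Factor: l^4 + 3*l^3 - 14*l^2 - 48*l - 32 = (l + 4)*(l^3 - l^2 - 10*l - 8) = (l - 4)*(l + 4)*(l^2 + 3*l + 2) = (l - 4)*(l + 2)*(l + 4)*(l + 1)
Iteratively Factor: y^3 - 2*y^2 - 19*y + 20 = (y - 5)*(y^2 + 3*y - 4) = (y - 5)*(y + 4)*(y - 1)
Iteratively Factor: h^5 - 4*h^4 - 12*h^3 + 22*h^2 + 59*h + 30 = (h + 1)*(h^4 - 5*h^3 - 7*h^2 + 29*h + 30) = (h - 5)*(h + 1)*(h^3 - 7*h - 6) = (h - 5)*(h + 1)*(h + 2)*(h^2 - 2*h - 3) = (h - 5)*(h + 1)^2*(h + 2)*(h - 3)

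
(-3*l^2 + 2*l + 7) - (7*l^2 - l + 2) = -10*l^2 + 3*l + 5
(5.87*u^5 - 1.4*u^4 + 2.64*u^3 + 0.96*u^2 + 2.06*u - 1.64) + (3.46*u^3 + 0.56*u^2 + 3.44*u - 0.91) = 5.87*u^5 - 1.4*u^4 + 6.1*u^3 + 1.52*u^2 + 5.5*u - 2.55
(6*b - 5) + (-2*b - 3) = 4*b - 8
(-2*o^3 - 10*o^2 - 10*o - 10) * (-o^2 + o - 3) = 2*o^5 + 8*o^4 + 6*o^3 + 30*o^2 + 20*o + 30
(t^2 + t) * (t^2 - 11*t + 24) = t^4 - 10*t^3 + 13*t^2 + 24*t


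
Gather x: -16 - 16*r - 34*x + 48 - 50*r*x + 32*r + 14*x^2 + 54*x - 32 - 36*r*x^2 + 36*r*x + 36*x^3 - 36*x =16*r + 36*x^3 + x^2*(14 - 36*r) + x*(-14*r - 16)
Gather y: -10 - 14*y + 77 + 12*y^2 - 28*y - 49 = 12*y^2 - 42*y + 18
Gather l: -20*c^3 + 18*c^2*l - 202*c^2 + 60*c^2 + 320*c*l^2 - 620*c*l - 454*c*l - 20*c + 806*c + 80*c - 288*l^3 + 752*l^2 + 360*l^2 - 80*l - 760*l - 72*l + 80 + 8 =-20*c^3 - 142*c^2 + 866*c - 288*l^3 + l^2*(320*c + 1112) + l*(18*c^2 - 1074*c - 912) + 88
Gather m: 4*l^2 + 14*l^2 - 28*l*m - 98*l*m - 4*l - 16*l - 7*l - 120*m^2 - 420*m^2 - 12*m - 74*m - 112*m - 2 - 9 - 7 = 18*l^2 - 27*l - 540*m^2 + m*(-126*l - 198) - 18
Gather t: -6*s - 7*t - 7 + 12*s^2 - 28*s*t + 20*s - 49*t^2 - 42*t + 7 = 12*s^2 + 14*s - 49*t^2 + t*(-28*s - 49)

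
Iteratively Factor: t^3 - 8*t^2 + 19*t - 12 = (t - 4)*(t^2 - 4*t + 3) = (t - 4)*(t - 3)*(t - 1)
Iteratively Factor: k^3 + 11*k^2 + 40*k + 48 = (k + 4)*(k^2 + 7*k + 12) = (k + 3)*(k + 4)*(k + 4)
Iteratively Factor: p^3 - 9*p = (p - 3)*(p^2 + 3*p) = (p - 3)*(p + 3)*(p)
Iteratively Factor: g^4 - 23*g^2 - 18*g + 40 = (g - 5)*(g^3 + 5*g^2 + 2*g - 8) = (g - 5)*(g + 4)*(g^2 + g - 2) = (g - 5)*(g - 1)*(g + 4)*(g + 2)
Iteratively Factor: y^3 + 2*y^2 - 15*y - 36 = (y - 4)*(y^2 + 6*y + 9) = (y - 4)*(y + 3)*(y + 3)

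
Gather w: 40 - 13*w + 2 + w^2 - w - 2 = w^2 - 14*w + 40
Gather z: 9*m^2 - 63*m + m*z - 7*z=9*m^2 - 63*m + z*(m - 7)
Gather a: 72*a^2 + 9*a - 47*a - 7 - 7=72*a^2 - 38*a - 14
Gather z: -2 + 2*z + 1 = 2*z - 1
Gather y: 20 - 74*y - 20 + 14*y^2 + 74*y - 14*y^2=0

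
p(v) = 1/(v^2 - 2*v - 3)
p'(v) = (2 - 2*v)/(v^2 - 2*v - 3)^2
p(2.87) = -1.99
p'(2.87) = -14.78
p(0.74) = -0.25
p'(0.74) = 0.03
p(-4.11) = 0.05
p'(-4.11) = 0.02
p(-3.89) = 0.05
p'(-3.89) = 0.02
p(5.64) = 0.06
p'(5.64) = -0.03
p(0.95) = -0.25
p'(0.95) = 0.01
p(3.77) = 0.27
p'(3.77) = -0.41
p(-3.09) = 0.08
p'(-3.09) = 0.05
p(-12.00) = 0.01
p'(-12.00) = 0.00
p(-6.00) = 0.02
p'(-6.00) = 0.01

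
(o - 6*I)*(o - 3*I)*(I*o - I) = I*o^3 + 9*o^2 - I*o^2 - 9*o - 18*I*o + 18*I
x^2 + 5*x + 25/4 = (x + 5/2)^2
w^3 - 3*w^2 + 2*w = w*(w - 2)*(w - 1)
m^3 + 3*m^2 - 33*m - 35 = (m - 5)*(m + 1)*(m + 7)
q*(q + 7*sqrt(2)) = q^2 + 7*sqrt(2)*q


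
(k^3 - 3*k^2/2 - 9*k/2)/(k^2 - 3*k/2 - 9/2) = k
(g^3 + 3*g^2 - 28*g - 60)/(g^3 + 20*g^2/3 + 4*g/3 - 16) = 3*(g - 5)/(3*g - 4)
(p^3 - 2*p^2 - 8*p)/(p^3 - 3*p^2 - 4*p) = (p + 2)/(p + 1)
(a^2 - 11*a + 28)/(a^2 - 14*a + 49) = (a - 4)/(a - 7)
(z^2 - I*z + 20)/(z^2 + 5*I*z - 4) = (z - 5*I)/(z + I)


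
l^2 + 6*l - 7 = (l - 1)*(l + 7)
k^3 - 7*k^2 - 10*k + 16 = (k - 8)*(k - 1)*(k + 2)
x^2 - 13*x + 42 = (x - 7)*(x - 6)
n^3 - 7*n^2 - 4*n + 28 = (n - 7)*(n - 2)*(n + 2)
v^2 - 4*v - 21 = (v - 7)*(v + 3)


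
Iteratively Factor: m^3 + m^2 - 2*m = (m + 2)*(m^2 - m) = m*(m + 2)*(m - 1)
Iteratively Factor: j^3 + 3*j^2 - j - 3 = (j - 1)*(j^2 + 4*j + 3) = (j - 1)*(j + 3)*(j + 1)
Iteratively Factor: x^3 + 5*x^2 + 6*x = (x + 3)*(x^2 + 2*x) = (x + 2)*(x + 3)*(x)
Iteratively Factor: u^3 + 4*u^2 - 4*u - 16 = (u + 2)*(u^2 + 2*u - 8) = (u + 2)*(u + 4)*(u - 2)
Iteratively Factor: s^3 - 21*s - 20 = (s - 5)*(s^2 + 5*s + 4) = (s - 5)*(s + 4)*(s + 1)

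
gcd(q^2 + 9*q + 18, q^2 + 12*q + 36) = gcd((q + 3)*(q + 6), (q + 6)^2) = q + 6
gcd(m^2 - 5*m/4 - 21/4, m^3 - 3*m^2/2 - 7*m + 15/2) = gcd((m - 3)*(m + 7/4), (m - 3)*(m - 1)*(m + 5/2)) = m - 3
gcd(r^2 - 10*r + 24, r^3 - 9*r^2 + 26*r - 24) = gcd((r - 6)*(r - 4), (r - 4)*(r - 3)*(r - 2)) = r - 4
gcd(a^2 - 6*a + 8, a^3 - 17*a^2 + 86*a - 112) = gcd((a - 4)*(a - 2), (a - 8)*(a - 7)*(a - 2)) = a - 2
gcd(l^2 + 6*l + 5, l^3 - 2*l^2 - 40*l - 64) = 1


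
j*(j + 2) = j^2 + 2*j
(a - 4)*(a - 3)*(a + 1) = a^3 - 6*a^2 + 5*a + 12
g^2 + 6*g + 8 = (g + 2)*(g + 4)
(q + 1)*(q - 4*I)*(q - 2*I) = q^3 + q^2 - 6*I*q^2 - 8*q - 6*I*q - 8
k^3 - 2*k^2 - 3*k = k*(k - 3)*(k + 1)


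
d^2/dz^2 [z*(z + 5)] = 2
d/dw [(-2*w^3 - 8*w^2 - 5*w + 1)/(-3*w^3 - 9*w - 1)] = (-24*w^4 + 6*w^3 + 87*w^2 + 16*w + 14)/(9*w^6 + 54*w^4 + 6*w^3 + 81*w^2 + 18*w + 1)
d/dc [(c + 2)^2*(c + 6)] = (c + 2)*(3*c + 14)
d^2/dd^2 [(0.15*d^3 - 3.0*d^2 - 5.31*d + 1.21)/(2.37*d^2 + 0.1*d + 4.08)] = (-8.88178419700125e-16*d^5 + 2.8421709430404e-14*d^4 - 61.127358*d^3 + 215.198694*d^2 + 324.775836*d - 118.921672)/(13.312053*d^6 + 1.68507*d^5 + 68.821956*d^4 + 5.80276*d^3 + 118.478304*d^2 + 4.99392*d + 67.917312)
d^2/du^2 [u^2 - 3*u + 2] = 2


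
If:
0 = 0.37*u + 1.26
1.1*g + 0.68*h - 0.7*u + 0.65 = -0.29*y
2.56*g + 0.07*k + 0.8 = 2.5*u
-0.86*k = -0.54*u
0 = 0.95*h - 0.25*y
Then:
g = -3.58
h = 0.51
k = -2.14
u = -3.41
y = 1.93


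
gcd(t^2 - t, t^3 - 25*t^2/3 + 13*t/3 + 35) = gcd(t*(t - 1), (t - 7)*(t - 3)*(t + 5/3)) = 1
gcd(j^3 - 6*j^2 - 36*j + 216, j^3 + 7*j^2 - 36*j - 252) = j^2 - 36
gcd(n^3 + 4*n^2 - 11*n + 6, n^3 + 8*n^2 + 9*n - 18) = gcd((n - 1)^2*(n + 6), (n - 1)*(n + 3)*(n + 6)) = n^2 + 5*n - 6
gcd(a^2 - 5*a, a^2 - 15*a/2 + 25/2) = a - 5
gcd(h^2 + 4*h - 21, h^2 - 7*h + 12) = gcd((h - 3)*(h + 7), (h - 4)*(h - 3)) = h - 3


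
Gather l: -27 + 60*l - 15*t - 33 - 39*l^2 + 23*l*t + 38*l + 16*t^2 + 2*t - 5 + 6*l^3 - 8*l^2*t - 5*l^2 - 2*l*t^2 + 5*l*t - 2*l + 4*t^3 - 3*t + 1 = 6*l^3 + l^2*(-8*t - 44) + l*(-2*t^2 + 28*t + 96) + 4*t^3 + 16*t^2 - 16*t - 64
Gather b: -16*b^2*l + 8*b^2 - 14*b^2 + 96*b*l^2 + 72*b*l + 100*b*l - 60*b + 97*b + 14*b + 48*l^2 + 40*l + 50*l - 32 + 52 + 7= b^2*(-16*l - 6) + b*(96*l^2 + 172*l + 51) + 48*l^2 + 90*l + 27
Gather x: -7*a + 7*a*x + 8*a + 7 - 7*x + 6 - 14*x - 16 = a + x*(7*a - 21) - 3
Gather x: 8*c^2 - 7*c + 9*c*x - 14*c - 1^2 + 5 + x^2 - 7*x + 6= 8*c^2 - 21*c + x^2 + x*(9*c - 7) + 10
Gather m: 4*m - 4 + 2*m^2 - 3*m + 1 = 2*m^2 + m - 3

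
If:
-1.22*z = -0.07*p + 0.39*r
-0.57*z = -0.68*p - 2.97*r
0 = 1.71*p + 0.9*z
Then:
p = 0.00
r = 0.00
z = 0.00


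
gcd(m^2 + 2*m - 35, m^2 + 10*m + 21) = m + 7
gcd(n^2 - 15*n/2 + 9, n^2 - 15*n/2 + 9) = n^2 - 15*n/2 + 9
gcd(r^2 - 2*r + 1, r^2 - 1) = r - 1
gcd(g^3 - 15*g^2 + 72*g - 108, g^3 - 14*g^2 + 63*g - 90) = g^2 - 9*g + 18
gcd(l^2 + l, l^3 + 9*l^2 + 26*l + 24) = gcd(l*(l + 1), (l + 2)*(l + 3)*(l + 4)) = 1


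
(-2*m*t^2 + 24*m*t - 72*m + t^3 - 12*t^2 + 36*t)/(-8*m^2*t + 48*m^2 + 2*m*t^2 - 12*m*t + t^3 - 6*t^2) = (t - 6)/(4*m + t)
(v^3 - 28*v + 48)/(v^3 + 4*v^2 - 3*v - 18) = (v^2 + 2*v - 24)/(v^2 + 6*v + 9)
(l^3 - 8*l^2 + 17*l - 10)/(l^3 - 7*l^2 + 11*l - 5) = (l - 2)/(l - 1)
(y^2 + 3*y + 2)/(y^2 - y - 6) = (y + 1)/(y - 3)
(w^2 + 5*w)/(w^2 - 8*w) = (w + 5)/(w - 8)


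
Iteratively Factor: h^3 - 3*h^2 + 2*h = (h - 1)*(h^2 - 2*h) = h*(h - 1)*(h - 2)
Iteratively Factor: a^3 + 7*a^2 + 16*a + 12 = (a + 2)*(a^2 + 5*a + 6) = (a + 2)*(a + 3)*(a + 2)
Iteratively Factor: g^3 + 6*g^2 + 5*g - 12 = (g - 1)*(g^2 + 7*g + 12) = (g - 1)*(g + 3)*(g + 4)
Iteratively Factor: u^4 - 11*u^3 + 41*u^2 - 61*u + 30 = (u - 1)*(u^3 - 10*u^2 + 31*u - 30) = (u - 5)*(u - 1)*(u^2 - 5*u + 6) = (u - 5)*(u - 2)*(u - 1)*(u - 3)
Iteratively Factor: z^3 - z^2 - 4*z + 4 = (z - 2)*(z^2 + z - 2) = (z - 2)*(z + 2)*(z - 1)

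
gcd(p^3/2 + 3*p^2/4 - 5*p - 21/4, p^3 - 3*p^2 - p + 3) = p^2 - 2*p - 3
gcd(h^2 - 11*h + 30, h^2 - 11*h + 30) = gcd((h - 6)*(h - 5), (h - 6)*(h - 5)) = h^2 - 11*h + 30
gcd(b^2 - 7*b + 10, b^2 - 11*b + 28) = 1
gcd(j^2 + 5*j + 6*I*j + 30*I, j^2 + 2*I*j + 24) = j + 6*I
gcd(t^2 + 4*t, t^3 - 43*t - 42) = 1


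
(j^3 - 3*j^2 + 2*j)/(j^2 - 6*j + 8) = j*(j - 1)/(j - 4)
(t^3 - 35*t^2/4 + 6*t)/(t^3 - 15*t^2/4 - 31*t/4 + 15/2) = t*(t - 8)/(t^2 - 3*t - 10)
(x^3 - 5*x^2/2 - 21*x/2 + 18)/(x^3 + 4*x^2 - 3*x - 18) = (x^2 - 11*x/2 + 6)/(x^2 + x - 6)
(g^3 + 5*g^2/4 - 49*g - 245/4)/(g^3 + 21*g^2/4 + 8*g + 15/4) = (g^2 - 49)/(g^2 + 4*g + 3)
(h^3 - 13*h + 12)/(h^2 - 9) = (h^2 + 3*h - 4)/(h + 3)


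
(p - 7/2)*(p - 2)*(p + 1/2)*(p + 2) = p^4 - 3*p^3 - 23*p^2/4 + 12*p + 7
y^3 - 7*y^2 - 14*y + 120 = (y - 6)*(y - 5)*(y + 4)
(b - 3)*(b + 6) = b^2 + 3*b - 18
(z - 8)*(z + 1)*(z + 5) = z^3 - 2*z^2 - 43*z - 40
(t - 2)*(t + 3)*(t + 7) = t^3 + 8*t^2 + t - 42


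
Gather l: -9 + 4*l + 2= 4*l - 7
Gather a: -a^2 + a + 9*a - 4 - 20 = -a^2 + 10*a - 24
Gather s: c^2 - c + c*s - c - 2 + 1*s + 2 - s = c^2 + c*s - 2*c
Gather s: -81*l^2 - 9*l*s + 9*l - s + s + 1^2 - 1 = -81*l^2 - 9*l*s + 9*l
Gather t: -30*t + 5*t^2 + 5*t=5*t^2 - 25*t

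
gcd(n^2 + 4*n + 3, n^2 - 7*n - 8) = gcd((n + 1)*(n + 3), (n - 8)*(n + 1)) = n + 1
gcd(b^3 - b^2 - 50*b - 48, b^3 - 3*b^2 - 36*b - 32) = b^2 - 7*b - 8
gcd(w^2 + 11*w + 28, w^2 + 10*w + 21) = w + 7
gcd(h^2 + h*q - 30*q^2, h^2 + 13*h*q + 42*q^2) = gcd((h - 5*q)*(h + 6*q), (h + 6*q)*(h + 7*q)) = h + 6*q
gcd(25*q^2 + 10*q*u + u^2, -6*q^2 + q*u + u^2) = 1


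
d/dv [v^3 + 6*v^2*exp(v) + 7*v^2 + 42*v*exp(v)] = 6*v^2*exp(v) + 3*v^2 + 54*v*exp(v) + 14*v + 42*exp(v)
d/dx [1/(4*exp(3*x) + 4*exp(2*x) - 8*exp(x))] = (-3*exp(2*x) - 2*exp(x) + 2)*exp(-x)/(4*(exp(2*x) + exp(x) - 2)^2)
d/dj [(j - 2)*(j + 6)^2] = (j + 6)*(3*j + 2)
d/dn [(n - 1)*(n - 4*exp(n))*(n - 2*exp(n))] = -6*n^2*exp(n) + 3*n^2 + 16*n*exp(2*n) - 6*n*exp(n) - 2*n - 8*exp(2*n) + 6*exp(n)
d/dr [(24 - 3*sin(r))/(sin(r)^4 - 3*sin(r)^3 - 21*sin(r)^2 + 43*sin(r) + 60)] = 3*(3*sin(r)^4 - 38*sin(r)^3 + 51*sin(r)^2 + 336*sin(r) - 404)*cos(r)/(sin(r)^4 - 3*sin(r)^3 - 21*sin(r)^2 + 43*sin(r) + 60)^2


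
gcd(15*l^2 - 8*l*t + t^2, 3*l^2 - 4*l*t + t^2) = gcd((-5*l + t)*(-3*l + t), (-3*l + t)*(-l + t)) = -3*l + t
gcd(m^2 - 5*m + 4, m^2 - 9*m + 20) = m - 4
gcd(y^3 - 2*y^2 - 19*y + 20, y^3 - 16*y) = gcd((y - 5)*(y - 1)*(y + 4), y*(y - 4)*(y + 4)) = y + 4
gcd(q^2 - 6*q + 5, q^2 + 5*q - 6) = q - 1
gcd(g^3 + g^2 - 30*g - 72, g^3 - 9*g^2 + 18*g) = g - 6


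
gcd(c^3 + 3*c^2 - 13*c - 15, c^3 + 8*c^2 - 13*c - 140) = c + 5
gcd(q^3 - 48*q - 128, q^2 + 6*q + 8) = q + 4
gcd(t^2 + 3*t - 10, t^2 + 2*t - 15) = t + 5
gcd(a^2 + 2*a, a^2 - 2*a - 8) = a + 2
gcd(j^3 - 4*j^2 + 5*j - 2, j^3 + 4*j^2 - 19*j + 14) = j^2 - 3*j + 2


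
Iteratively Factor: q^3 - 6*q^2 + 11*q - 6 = (q - 3)*(q^2 - 3*q + 2) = (q - 3)*(q - 2)*(q - 1)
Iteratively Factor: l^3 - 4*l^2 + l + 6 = (l - 3)*(l^2 - l - 2) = (l - 3)*(l - 2)*(l + 1)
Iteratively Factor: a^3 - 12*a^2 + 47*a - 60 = (a - 3)*(a^2 - 9*a + 20) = (a - 5)*(a - 3)*(a - 4)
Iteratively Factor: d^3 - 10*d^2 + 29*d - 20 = (d - 1)*(d^2 - 9*d + 20) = (d - 5)*(d - 1)*(d - 4)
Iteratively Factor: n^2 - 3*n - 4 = (n - 4)*(n + 1)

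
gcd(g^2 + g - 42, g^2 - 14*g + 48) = g - 6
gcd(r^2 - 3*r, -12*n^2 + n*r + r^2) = 1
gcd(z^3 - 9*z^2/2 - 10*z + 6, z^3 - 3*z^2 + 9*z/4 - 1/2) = z - 1/2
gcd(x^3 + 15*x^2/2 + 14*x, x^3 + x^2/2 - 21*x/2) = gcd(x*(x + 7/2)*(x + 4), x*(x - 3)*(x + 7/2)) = x^2 + 7*x/2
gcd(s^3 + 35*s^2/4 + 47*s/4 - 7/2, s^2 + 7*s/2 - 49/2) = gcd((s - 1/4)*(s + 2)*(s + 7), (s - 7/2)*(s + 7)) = s + 7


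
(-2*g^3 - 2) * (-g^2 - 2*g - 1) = 2*g^5 + 4*g^4 + 2*g^3 + 2*g^2 + 4*g + 2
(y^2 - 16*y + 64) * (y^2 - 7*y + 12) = y^4 - 23*y^3 + 188*y^2 - 640*y + 768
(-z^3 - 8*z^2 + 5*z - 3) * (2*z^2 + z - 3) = -2*z^5 - 17*z^4 + 5*z^3 + 23*z^2 - 18*z + 9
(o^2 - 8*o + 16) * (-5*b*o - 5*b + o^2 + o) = -5*b*o^3 + 35*b*o^2 - 40*b*o - 80*b + o^4 - 7*o^3 + 8*o^2 + 16*o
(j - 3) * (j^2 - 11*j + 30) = j^3 - 14*j^2 + 63*j - 90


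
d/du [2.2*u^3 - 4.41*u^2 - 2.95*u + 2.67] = 6.6*u^2 - 8.82*u - 2.95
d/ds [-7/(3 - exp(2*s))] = -14*exp(2*s)/(exp(2*s) - 3)^2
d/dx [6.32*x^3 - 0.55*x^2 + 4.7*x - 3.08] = 18.96*x^2 - 1.1*x + 4.7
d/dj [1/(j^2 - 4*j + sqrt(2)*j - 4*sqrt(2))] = (-2*j - sqrt(2) + 4)/(j^2 - 4*j + sqrt(2)*j - 4*sqrt(2))^2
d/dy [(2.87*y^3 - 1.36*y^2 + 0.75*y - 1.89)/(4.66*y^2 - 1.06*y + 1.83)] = (13.3742*y^4 - 6.0844*y^3 + 13.7029*y^2 + 12.6372*y - 0.6309)/(21.7156*y^4 - 9.8792*y^3 + 18.1792*y^2 - 3.8796*y + 3.3489)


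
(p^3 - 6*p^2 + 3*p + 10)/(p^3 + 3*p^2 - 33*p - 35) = (p - 2)/(p + 7)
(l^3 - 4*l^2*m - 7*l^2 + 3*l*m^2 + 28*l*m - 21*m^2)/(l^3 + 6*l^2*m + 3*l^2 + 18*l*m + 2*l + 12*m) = (l^3 - 4*l^2*m - 7*l^2 + 3*l*m^2 + 28*l*m - 21*m^2)/(l^3 + 6*l^2*m + 3*l^2 + 18*l*m + 2*l + 12*m)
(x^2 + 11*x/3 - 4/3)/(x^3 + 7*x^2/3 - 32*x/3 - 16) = (3*x - 1)/(3*x^2 - 5*x - 12)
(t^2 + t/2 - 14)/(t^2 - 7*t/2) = (t + 4)/t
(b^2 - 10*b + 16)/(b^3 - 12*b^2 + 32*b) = (b - 2)/(b*(b - 4))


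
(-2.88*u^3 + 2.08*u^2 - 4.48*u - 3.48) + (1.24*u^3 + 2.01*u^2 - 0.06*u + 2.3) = -1.64*u^3 + 4.09*u^2 - 4.54*u - 1.18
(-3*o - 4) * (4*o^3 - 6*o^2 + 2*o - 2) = -12*o^4 + 2*o^3 + 18*o^2 - 2*o + 8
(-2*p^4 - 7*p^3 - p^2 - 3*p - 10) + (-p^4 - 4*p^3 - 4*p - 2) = -3*p^4 - 11*p^3 - p^2 - 7*p - 12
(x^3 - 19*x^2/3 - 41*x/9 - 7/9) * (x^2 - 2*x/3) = x^5 - 7*x^4 - x^3/3 + 61*x^2/27 + 14*x/27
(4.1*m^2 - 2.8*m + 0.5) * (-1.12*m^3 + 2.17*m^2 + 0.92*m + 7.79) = -4.592*m^5 + 12.033*m^4 - 2.864*m^3 + 30.448*m^2 - 21.352*m + 3.895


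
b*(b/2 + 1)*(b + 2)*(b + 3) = b^4/2 + 7*b^3/2 + 8*b^2 + 6*b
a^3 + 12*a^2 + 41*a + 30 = (a + 1)*(a + 5)*(a + 6)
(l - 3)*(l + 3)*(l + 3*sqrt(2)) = l^3 + 3*sqrt(2)*l^2 - 9*l - 27*sqrt(2)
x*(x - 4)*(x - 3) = x^3 - 7*x^2 + 12*x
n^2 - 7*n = n*(n - 7)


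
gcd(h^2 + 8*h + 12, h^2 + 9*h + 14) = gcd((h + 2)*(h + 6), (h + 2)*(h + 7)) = h + 2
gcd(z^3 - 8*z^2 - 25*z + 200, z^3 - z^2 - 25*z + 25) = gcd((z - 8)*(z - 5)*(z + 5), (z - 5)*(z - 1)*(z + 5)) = z^2 - 25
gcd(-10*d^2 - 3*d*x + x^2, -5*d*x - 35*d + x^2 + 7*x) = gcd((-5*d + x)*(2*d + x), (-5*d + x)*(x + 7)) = -5*d + x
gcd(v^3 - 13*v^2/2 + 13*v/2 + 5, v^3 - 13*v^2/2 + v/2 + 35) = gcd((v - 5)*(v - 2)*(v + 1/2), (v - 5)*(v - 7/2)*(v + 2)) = v - 5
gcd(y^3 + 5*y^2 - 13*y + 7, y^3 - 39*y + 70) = y + 7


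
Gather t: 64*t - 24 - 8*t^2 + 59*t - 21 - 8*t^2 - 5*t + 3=-16*t^2 + 118*t - 42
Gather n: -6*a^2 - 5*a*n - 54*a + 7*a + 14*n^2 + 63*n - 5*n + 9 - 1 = -6*a^2 - 47*a + 14*n^2 + n*(58 - 5*a) + 8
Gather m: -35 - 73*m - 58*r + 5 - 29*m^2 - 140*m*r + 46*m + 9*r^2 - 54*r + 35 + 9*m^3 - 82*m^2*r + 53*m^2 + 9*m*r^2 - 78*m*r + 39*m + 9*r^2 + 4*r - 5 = 9*m^3 + m^2*(24 - 82*r) + m*(9*r^2 - 218*r + 12) + 18*r^2 - 108*r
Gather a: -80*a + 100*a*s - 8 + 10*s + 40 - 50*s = a*(100*s - 80) - 40*s + 32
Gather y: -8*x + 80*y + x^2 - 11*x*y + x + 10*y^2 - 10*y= x^2 - 7*x + 10*y^2 + y*(70 - 11*x)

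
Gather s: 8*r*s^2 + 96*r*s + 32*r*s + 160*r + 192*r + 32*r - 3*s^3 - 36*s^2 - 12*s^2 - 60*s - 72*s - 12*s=384*r - 3*s^3 + s^2*(8*r - 48) + s*(128*r - 144)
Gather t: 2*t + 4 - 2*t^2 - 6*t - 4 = -2*t^2 - 4*t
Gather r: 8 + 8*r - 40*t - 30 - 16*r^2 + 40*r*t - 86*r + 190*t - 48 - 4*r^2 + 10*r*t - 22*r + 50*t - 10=-20*r^2 + r*(50*t - 100) + 200*t - 80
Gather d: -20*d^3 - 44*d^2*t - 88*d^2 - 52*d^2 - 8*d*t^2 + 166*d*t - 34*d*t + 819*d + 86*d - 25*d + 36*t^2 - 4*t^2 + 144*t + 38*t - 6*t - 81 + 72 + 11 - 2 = -20*d^3 + d^2*(-44*t - 140) + d*(-8*t^2 + 132*t + 880) + 32*t^2 + 176*t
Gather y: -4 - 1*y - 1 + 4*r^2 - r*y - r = 4*r^2 - r + y*(-r - 1) - 5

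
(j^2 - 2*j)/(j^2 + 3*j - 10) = j/(j + 5)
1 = 1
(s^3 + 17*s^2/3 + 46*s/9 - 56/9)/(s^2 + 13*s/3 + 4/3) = (9*s^2 + 15*s - 14)/(3*(3*s + 1))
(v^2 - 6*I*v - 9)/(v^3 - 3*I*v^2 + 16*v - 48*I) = (v - 3*I)/(v^2 + 16)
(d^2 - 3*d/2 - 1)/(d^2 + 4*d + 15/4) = 2*(2*d^2 - 3*d - 2)/(4*d^2 + 16*d + 15)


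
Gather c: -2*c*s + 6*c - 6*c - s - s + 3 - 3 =-2*c*s - 2*s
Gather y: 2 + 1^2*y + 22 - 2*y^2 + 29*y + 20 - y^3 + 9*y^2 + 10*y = -y^3 + 7*y^2 + 40*y + 44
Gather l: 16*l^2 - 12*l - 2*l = 16*l^2 - 14*l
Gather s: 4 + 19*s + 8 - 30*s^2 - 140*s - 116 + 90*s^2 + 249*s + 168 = 60*s^2 + 128*s + 64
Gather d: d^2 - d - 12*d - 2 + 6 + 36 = d^2 - 13*d + 40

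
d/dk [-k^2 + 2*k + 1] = 2 - 2*k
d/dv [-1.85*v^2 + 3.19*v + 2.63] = 3.19 - 3.7*v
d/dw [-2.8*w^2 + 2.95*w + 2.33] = 2.95 - 5.6*w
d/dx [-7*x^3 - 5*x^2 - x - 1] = -21*x^2 - 10*x - 1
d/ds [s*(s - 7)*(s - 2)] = 3*s^2 - 18*s + 14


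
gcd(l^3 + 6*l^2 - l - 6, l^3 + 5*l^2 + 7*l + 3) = l + 1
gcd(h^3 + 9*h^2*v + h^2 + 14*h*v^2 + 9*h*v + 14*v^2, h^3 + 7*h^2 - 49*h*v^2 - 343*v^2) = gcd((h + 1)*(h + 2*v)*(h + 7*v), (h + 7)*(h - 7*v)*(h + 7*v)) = h + 7*v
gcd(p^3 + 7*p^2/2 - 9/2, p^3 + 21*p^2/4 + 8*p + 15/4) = p + 3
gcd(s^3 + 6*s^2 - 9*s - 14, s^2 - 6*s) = 1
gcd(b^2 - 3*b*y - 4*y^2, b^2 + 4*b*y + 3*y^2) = b + y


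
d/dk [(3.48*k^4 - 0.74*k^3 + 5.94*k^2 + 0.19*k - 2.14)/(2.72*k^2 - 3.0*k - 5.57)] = (18.9312*k^5 - 33.3328*k^4 - 73.0944*k^3 - 5.9714*k^2 - 54.53*k - 7.4783)/(7.3984*k^4 - 16.32*k^3 - 21.3008*k^2 + 33.42*k + 31.0249)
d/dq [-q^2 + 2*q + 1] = 2 - 2*q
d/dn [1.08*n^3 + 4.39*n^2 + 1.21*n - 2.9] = 3.24*n^2 + 8.78*n + 1.21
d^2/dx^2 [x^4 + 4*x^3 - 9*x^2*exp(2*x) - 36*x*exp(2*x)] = -36*x^2*exp(2*x) + 12*x^2 - 216*x*exp(2*x) + 24*x - 162*exp(2*x)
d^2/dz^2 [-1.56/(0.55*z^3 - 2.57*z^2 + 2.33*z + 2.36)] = ((5.148*z - 8.0184)*(0.55*z^3 - 2.57*z^2 + 2.33*z + 2.36) - 1.56*(1.65*z^2 - 5.14*z + 2.33)*(3.3*z^2 - 10.28*z + 4.66))/(0.55*z^3 - 2.57*z^2 + 2.33*z + 2.36)^3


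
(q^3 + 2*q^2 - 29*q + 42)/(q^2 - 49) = (q^2 - 5*q + 6)/(q - 7)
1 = 1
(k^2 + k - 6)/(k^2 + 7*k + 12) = (k - 2)/(k + 4)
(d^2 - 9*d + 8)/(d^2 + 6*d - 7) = (d - 8)/(d + 7)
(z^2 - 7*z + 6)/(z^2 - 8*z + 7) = (z - 6)/(z - 7)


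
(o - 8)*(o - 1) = o^2 - 9*o + 8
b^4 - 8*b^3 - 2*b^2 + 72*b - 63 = (b - 7)*(b - 3)*(b - 1)*(b + 3)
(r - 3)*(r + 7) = r^2 + 4*r - 21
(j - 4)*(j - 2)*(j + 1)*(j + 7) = j^4 + 2*j^3 - 33*j^2 + 22*j + 56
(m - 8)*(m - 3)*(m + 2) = m^3 - 9*m^2 + 2*m + 48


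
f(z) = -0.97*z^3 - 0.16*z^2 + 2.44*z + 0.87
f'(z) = -2.91*z^2 - 0.32*z + 2.44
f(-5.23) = 122.50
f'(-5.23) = -75.48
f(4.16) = -61.58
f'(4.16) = -49.25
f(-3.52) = 32.60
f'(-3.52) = -32.49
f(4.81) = -99.04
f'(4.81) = -66.43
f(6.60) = -268.87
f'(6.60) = -126.43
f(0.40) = 1.76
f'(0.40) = 1.85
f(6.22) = -223.57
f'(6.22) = -112.13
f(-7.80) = 432.42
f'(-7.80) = -172.11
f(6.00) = -199.77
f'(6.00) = -104.24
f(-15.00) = 3202.02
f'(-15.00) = -647.51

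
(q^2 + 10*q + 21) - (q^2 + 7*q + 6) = 3*q + 15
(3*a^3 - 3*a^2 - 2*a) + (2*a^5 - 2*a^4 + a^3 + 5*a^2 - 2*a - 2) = 2*a^5 - 2*a^4 + 4*a^3 + 2*a^2 - 4*a - 2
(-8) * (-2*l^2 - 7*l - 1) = 16*l^2 + 56*l + 8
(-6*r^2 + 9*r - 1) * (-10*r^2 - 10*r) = 60*r^4 - 30*r^3 - 80*r^2 + 10*r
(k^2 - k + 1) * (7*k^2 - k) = 7*k^4 - 8*k^3 + 8*k^2 - k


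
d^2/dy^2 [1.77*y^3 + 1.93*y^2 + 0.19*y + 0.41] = 10.62*y + 3.86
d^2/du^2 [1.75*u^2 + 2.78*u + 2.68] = 3.50000000000000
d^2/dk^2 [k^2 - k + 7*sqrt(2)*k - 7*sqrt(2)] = 2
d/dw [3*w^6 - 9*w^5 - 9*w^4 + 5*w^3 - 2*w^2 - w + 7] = 18*w^5 - 45*w^4 - 36*w^3 + 15*w^2 - 4*w - 1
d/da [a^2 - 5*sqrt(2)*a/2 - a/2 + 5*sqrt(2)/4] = 2*a - 5*sqrt(2)/2 - 1/2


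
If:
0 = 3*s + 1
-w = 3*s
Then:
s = -1/3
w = 1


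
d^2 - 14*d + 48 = (d - 8)*(d - 6)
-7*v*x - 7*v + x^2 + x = (-7*v + x)*(x + 1)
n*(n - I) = n^2 - I*n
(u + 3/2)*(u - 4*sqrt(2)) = u^2 - 4*sqrt(2)*u + 3*u/2 - 6*sqrt(2)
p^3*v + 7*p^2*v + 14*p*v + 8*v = (p + 2)*(p + 4)*(p*v + v)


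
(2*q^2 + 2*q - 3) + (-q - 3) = 2*q^2 + q - 6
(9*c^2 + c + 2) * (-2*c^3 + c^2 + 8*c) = -18*c^5 + 7*c^4 + 69*c^3 + 10*c^2 + 16*c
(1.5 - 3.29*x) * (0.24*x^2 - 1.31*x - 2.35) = -0.7896*x^3 + 4.6699*x^2 + 5.7665*x - 3.525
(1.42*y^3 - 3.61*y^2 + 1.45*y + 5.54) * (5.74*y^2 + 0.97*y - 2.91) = 8.1508*y^5 - 19.344*y^4 + 0.689100000000001*y^3 + 43.7112*y^2 + 1.1543*y - 16.1214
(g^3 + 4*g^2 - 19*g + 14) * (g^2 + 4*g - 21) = g^5 + 8*g^4 - 24*g^3 - 146*g^2 + 455*g - 294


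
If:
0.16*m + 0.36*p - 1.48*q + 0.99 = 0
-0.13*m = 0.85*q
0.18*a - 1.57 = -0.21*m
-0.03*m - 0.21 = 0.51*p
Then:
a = 11.41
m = -2.31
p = -0.28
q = 0.35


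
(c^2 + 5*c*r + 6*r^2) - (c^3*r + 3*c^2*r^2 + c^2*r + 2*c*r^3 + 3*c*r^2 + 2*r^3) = -c^3*r - 3*c^2*r^2 - c^2*r + c^2 - 2*c*r^3 - 3*c*r^2 + 5*c*r - 2*r^3 + 6*r^2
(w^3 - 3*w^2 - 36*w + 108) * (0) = 0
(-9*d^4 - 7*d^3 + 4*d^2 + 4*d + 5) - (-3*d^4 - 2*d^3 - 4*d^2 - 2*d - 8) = -6*d^4 - 5*d^3 + 8*d^2 + 6*d + 13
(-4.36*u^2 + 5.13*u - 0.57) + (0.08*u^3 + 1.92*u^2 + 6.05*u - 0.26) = 0.08*u^3 - 2.44*u^2 + 11.18*u - 0.83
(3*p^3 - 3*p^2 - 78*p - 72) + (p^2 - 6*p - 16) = 3*p^3 - 2*p^2 - 84*p - 88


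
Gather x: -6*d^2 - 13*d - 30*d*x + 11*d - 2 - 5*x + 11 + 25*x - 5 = -6*d^2 - 2*d + x*(20 - 30*d) + 4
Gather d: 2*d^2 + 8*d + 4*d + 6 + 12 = 2*d^2 + 12*d + 18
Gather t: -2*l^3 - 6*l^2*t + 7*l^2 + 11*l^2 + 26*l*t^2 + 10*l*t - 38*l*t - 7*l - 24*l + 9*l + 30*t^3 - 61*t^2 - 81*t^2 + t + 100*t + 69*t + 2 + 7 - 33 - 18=-2*l^3 + 18*l^2 - 22*l + 30*t^3 + t^2*(26*l - 142) + t*(-6*l^2 - 28*l + 170) - 42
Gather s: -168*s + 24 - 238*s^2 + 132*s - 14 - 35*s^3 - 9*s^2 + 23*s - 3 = -35*s^3 - 247*s^2 - 13*s + 7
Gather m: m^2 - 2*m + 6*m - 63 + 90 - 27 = m^2 + 4*m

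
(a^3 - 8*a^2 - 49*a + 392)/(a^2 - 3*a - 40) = (a^2 - 49)/(a + 5)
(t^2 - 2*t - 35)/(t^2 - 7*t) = (t + 5)/t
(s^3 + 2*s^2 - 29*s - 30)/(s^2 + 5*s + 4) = (s^2 + s - 30)/(s + 4)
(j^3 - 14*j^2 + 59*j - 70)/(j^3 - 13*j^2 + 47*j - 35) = (j - 2)/(j - 1)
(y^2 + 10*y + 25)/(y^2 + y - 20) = (y + 5)/(y - 4)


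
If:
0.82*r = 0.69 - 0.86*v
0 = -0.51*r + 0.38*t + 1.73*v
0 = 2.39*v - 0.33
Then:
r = 0.70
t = 0.31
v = 0.14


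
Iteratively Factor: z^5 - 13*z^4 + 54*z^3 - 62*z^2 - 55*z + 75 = (z - 3)*(z^4 - 10*z^3 + 24*z^2 + 10*z - 25) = (z - 3)*(z + 1)*(z^3 - 11*z^2 + 35*z - 25) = (z - 5)*(z - 3)*(z + 1)*(z^2 - 6*z + 5) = (z - 5)*(z - 3)*(z - 1)*(z + 1)*(z - 5)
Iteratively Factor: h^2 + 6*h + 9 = (h + 3)*(h + 3)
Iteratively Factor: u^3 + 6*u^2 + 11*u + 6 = (u + 3)*(u^2 + 3*u + 2) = (u + 2)*(u + 3)*(u + 1)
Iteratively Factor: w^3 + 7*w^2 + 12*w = (w + 4)*(w^2 + 3*w) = (w + 3)*(w + 4)*(w)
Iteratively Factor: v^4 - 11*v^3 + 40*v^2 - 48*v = (v - 4)*(v^3 - 7*v^2 + 12*v) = (v - 4)*(v - 3)*(v^2 - 4*v) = (v - 4)^2*(v - 3)*(v)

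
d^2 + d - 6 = (d - 2)*(d + 3)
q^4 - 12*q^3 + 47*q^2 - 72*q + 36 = (q - 6)*(q - 3)*(q - 2)*(q - 1)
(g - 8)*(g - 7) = g^2 - 15*g + 56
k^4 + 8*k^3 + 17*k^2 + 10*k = k*(k + 1)*(k + 2)*(k + 5)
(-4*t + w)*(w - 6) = -4*t*w + 24*t + w^2 - 6*w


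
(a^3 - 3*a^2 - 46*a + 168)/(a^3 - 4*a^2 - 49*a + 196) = (a - 6)/(a - 7)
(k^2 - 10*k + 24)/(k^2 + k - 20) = (k - 6)/(k + 5)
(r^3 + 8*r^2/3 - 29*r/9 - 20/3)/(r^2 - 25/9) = (3*r^2 + 13*r + 12)/(3*r + 5)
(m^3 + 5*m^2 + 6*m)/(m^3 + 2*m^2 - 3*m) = (m + 2)/(m - 1)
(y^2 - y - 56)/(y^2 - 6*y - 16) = (y + 7)/(y + 2)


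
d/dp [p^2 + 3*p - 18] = 2*p + 3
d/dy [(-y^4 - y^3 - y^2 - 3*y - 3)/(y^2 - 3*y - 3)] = y*(-2*y^4 + 8*y^3 + 18*y^2 + 15*y + 12)/(y^4 - 6*y^3 + 3*y^2 + 18*y + 9)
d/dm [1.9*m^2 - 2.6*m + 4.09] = 3.8*m - 2.6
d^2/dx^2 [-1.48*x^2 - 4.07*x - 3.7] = -2.96000000000000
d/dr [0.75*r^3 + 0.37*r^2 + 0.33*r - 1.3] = 2.25*r^2 + 0.74*r + 0.33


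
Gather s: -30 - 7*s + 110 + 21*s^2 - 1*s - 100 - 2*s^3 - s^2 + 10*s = -2*s^3 + 20*s^2 + 2*s - 20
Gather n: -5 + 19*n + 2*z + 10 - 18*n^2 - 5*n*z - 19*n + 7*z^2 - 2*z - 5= -18*n^2 - 5*n*z + 7*z^2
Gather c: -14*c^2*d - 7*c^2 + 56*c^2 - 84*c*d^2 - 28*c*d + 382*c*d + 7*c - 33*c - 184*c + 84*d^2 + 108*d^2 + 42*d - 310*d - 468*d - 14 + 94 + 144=c^2*(49 - 14*d) + c*(-84*d^2 + 354*d - 210) + 192*d^2 - 736*d + 224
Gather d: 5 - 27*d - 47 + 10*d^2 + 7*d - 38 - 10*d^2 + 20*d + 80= 0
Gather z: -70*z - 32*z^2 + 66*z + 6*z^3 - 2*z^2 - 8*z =6*z^3 - 34*z^2 - 12*z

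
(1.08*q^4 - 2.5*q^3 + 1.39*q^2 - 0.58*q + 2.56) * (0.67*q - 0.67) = 0.7236*q^5 - 2.3986*q^4 + 2.6063*q^3 - 1.3199*q^2 + 2.1038*q - 1.7152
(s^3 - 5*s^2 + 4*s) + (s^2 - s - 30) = s^3 - 4*s^2 + 3*s - 30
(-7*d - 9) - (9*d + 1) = -16*d - 10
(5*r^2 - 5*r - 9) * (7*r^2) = 35*r^4 - 35*r^3 - 63*r^2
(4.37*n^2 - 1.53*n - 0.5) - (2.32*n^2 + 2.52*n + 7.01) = 2.05*n^2 - 4.05*n - 7.51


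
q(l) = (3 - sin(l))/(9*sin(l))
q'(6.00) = -4.10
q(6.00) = -1.30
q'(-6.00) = -4.10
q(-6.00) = 1.08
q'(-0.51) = -1.22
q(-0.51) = -0.79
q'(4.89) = -0.06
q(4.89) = -0.45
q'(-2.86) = 4.15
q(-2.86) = -1.31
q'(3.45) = 3.45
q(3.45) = -1.21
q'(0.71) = -0.59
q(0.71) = 0.40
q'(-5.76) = -1.16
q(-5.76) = 0.56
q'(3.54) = 2.04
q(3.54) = -0.97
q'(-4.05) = 0.33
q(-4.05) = 0.31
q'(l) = -(3 - sin(l))*cos(l)/(9*sin(l)^2) - cos(l)/(9*sin(l))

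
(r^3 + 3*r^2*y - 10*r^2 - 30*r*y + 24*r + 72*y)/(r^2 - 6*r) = r + 3*y - 4 - 12*y/r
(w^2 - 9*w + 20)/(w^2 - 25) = (w - 4)/(w + 5)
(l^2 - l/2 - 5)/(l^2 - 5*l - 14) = (l - 5/2)/(l - 7)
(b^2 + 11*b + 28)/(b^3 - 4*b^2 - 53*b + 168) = (b + 4)/(b^2 - 11*b + 24)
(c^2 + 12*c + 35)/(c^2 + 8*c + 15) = (c + 7)/(c + 3)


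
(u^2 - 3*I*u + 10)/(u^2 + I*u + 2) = (u - 5*I)/(u - I)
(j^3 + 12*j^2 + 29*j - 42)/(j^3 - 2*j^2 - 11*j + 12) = (j^2 + 13*j + 42)/(j^2 - j - 12)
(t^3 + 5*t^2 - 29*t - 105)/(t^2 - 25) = (t^2 + 10*t + 21)/(t + 5)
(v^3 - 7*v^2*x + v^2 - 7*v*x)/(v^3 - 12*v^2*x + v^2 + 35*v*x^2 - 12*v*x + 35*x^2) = v/(v - 5*x)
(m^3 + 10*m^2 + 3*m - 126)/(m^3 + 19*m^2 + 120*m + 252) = (m - 3)/(m + 6)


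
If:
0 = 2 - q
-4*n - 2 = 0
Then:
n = -1/2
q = 2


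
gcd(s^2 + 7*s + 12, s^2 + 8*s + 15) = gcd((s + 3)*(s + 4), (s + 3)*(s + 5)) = s + 3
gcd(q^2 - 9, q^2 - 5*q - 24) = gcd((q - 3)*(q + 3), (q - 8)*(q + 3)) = q + 3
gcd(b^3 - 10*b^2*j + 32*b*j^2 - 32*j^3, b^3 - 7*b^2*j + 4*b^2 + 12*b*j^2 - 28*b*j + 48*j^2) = b - 4*j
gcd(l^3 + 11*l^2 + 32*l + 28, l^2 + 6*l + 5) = 1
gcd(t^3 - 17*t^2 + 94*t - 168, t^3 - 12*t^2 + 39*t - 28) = t^2 - 11*t + 28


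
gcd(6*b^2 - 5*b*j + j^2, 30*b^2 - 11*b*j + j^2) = 1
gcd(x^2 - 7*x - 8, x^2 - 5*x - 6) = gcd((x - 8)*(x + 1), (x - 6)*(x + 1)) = x + 1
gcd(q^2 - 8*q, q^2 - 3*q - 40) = q - 8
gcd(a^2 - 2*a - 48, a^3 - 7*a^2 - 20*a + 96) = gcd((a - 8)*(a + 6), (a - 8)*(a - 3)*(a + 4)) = a - 8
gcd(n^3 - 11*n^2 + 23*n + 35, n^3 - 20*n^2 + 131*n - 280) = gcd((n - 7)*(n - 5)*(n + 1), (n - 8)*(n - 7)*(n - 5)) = n^2 - 12*n + 35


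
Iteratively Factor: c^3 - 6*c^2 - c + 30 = (c - 5)*(c^2 - c - 6) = (c - 5)*(c - 3)*(c + 2)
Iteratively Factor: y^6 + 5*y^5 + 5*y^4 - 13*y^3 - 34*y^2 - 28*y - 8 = (y + 2)*(y^5 + 3*y^4 - y^3 - 11*y^2 - 12*y - 4) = (y - 2)*(y + 2)*(y^4 + 5*y^3 + 9*y^2 + 7*y + 2) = (y - 2)*(y + 1)*(y + 2)*(y^3 + 4*y^2 + 5*y + 2) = (y - 2)*(y + 1)^2*(y + 2)*(y^2 + 3*y + 2) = (y - 2)*(y + 1)^3*(y + 2)*(y + 2)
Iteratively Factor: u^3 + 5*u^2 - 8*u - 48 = (u + 4)*(u^2 + u - 12) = (u - 3)*(u + 4)*(u + 4)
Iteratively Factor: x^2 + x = (x + 1)*(x)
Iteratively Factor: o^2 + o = (o)*(o + 1)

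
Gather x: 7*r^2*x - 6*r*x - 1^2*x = x*(7*r^2 - 6*r - 1)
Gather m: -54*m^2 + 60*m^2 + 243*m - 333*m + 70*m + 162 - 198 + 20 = 6*m^2 - 20*m - 16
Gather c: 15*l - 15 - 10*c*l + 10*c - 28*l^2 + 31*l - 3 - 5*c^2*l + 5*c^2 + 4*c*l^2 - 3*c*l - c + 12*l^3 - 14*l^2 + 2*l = c^2*(5 - 5*l) + c*(4*l^2 - 13*l + 9) + 12*l^3 - 42*l^2 + 48*l - 18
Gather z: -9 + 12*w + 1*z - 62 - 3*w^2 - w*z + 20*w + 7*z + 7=-3*w^2 + 32*w + z*(8 - w) - 64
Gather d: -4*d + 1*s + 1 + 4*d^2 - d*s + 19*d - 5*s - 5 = 4*d^2 + d*(15 - s) - 4*s - 4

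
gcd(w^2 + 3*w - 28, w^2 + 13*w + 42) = w + 7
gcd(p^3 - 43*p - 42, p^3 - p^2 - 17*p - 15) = p + 1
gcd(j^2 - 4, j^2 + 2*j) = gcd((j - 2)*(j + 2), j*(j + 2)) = j + 2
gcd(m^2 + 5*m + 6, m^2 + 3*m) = m + 3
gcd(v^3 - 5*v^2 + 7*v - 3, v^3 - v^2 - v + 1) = v^2 - 2*v + 1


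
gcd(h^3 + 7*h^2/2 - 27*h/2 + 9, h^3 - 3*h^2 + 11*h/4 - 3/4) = h^2 - 5*h/2 + 3/2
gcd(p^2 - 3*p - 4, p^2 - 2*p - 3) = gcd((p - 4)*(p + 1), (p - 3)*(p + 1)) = p + 1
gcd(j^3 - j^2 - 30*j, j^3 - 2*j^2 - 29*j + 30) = j^2 - j - 30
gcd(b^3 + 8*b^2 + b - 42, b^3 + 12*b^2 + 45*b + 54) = b + 3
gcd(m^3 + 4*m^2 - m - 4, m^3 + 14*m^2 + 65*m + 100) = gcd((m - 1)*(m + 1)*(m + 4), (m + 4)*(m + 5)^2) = m + 4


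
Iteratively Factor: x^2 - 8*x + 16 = (x - 4)*(x - 4)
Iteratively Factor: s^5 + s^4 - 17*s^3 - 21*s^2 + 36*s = (s - 1)*(s^4 + 2*s^3 - 15*s^2 - 36*s) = s*(s - 1)*(s^3 + 2*s^2 - 15*s - 36) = s*(s - 4)*(s - 1)*(s^2 + 6*s + 9) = s*(s - 4)*(s - 1)*(s + 3)*(s + 3)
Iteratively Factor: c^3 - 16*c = (c - 4)*(c^2 + 4*c) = (c - 4)*(c + 4)*(c)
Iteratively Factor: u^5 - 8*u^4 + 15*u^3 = (u)*(u^4 - 8*u^3 + 15*u^2) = u*(u - 5)*(u^3 - 3*u^2) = u^2*(u - 5)*(u^2 - 3*u) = u^3*(u - 5)*(u - 3)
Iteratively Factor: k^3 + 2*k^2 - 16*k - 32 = (k - 4)*(k^2 + 6*k + 8) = (k - 4)*(k + 2)*(k + 4)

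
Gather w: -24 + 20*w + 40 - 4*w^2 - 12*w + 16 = -4*w^2 + 8*w + 32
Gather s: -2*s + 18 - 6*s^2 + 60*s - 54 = -6*s^2 + 58*s - 36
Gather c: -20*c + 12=12 - 20*c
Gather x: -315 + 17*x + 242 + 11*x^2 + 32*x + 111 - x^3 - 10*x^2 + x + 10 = -x^3 + x^2 + 50*x + 48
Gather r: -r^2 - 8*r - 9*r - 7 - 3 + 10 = -r^2 - 17*r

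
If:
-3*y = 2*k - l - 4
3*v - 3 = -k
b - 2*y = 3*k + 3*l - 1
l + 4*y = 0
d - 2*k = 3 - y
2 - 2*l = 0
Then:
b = 81/8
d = 9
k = 23/8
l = 1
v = 1/24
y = -1/4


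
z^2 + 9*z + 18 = (z + 3)*(z + 6)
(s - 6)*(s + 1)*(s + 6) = s^3 + s^2 - 36*s - 36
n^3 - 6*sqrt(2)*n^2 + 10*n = n*(n - 5*sqrt(2))*(n - sqrt(2))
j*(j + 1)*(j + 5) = j^3 + 6*j^2 + 5*j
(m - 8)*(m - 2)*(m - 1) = m^3 - 11*m^2 + 26*m - 16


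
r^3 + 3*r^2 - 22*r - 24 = (r - 4)*(r + 1)*(r + 6)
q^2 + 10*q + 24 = (q + 4)*(q + 6)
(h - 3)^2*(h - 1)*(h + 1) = h^4 - 6*h^3 + 8*h^2 + 6*h - 9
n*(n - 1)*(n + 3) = n^3 + 2*n^2 - 3*n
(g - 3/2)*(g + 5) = g^2 + 7*g/2 - 15/2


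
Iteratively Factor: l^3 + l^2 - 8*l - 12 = (l + 2)*(l^2 - l - 6) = (l - 3)*(l + 2)*(l + 2)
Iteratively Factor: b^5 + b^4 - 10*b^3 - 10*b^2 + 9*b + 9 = (b - 3)*(b^4 + 4*b^3 + 2*b^2 - 4*b - 3) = (b - 3)*(b + 3)*(b^3 + b^2 - b - 1) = (b - 3)*(b + 1)*(b + 3)*(b^2 - 1) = (b - 3)*(b + 1)^2*(b + 3)*(b - 1)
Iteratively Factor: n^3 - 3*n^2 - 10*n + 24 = (n - 2)*(n^2 - n - 12) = (n - 2)*(n + 3)*(n - 4)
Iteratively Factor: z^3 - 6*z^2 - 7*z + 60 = (z - 5)*(z^2 - z - 12) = (z - 5)*(z - 4)*(z + 3)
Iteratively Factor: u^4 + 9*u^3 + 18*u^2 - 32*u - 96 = (u + 3)*(u^3 + 6*u^2 - 32) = (u - 2)*(u + 3)*(u^2 + 8*u + 16) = (u - 2)*(u + 3)*(u + 4)*(u + 4)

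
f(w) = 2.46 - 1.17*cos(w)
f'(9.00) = 0.48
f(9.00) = 3.53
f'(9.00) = 0.48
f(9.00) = 3.53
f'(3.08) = 0.07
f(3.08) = 3.63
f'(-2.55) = -0.65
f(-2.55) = 3.43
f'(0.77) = 0.81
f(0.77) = 1.62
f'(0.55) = 0.61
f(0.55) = 1.46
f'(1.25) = 1.11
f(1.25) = 2.09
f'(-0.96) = -0.96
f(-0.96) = 1.79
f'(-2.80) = -0.39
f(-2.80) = 3.56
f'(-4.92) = 1.14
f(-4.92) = 2.22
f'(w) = 1.17*sin(w)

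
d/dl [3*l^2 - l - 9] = 6*l - 1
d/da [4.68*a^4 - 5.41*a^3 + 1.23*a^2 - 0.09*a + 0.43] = 18.72*a^3 - 16.23*a^2 + 2.46*a - 0.09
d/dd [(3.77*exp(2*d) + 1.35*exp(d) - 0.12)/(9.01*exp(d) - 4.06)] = (33.9677*exp(2*d) - 30.6124*exp(d) - 4.3998)*exp(d)/(81.1801*exp(2*d) - 73.1612*exp(d) + 16.4836)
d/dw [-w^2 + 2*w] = 2 - 2*w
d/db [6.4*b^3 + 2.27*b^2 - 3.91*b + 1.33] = 19.2*b^2 + 4.54*b - 3.91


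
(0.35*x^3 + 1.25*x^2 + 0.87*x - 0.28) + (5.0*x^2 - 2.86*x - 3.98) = 0.35*x^3 + 6.25*x^2 - 1.99*x - 4.26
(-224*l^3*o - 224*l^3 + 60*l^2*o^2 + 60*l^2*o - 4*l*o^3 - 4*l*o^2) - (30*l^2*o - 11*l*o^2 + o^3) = -224*l^3*o - 224*l^3 + 60*l^2*o^2 + 30*l^2*o - 4*l*o^3 + 7*l*o^2 - o^3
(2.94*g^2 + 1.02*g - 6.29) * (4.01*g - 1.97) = 11.7894*g^3 - 1.7016*g^2 - 27.2323*g + 12.3913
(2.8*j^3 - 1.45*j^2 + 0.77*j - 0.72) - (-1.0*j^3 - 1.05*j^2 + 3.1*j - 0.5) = 3.8*j^3 - 0.4*j^2 - 2.33*j - 0.22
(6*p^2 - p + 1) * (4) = 24*p^2 - 4*p + 4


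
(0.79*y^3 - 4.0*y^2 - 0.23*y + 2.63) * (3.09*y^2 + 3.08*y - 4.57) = 2.4411*y^5 - 9.9268*y^4 - 16.641*y^3 + 25.6983*y^2 + 9.1515*y - 12.0191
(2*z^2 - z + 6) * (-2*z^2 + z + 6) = -4*z^4 + 4*z^3 - z^2 + 36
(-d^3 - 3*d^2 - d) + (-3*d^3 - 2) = -4*d^3 - 3*d^2 - d - 2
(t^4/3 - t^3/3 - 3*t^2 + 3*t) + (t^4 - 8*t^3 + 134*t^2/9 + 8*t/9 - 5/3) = 4*t^4/3 - 25*t^3/3 + 107*t^2/9 + 35*t/9 - 5/3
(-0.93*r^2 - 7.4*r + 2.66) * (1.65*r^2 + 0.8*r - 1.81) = -1.5345*r^4 - 12.954*r^3 + 0.1523*r^2 + 15.522*r - 4.8146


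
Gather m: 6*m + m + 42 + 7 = 7*m + 49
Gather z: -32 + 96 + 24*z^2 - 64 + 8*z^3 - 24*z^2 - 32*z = 8*z^3 - 32*z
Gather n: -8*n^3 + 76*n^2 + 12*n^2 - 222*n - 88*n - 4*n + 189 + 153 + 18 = -8*n^3 + 88*n^2 - 314*n + 360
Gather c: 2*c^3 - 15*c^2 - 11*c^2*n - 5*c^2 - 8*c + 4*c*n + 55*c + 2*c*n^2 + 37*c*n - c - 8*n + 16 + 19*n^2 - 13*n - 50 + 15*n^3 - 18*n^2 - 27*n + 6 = 2*c^3 + c^2*(-11*n - 20) + c*(2*n^2 + 41*n + 46) + 15*n^3 + n^2 - 48*n - 28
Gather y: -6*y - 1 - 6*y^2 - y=-6*y^2 - 7*y - 1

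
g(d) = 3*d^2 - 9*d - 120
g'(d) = 6*d - 9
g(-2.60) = -76.32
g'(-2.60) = -24.60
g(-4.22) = -28.59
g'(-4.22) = -34.32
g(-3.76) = -43.75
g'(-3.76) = -31.56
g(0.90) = -125.67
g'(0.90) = -3.60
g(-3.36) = -55.89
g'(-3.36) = -29.16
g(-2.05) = -88.94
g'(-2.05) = -21.30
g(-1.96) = -90.84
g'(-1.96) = -20.76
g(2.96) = -120.36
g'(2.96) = 8.76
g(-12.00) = 420.00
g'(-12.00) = -81.00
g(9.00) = 42.00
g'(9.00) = 45.00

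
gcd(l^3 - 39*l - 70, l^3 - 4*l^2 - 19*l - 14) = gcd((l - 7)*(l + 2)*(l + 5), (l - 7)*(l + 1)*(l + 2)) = l^2 - 5*l - 14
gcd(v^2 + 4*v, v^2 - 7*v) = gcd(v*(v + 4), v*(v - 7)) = v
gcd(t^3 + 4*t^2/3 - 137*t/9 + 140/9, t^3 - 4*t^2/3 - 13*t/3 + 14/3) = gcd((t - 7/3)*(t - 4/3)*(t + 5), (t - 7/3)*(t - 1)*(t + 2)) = t - 7/3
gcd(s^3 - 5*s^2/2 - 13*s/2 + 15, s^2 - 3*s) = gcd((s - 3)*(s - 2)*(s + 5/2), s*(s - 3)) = s - 3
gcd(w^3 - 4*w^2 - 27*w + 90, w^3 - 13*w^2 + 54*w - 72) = w^2 - 9*w + 18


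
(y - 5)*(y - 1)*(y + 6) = y^3 - 31*y + 30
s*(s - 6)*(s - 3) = s^3 - 9*s^2 + 18*s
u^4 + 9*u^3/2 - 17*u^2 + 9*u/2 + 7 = (u - 2)*(u - 1)*(u + 1/2)*(u + 7)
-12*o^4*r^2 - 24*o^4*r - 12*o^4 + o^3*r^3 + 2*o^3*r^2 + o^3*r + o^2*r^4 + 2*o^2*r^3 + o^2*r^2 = (-3*o + r)*(4*o + r)*(o*r + o)^2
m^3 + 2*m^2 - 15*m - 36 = (m - 4)*(m + 3)^2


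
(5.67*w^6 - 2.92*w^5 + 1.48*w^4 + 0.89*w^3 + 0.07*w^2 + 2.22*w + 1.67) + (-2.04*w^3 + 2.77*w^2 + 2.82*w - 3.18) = 5.67*w^6 - 2.92*w^5 + 1.48*w^4 - 1.15*w^3 + 2.84*w^2 + 5.04*w - 1.51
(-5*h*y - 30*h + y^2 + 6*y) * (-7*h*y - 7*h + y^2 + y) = 35*h^2*y^2 + 245*h^2*y + 210*h^2 - 12*h*y^3 - 84*h*y^2 - 72*h*y + y^4 + 7*y^3 + 6*y^2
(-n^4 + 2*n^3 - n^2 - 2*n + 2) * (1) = -n^4 + 2*n^3 - n^2 - 2*n + 2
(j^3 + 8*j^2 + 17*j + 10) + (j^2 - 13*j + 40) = j^3 + 9*j^2 + 4*j + 50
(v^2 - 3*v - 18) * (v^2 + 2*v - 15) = v^4 - v^3 - 39*v^2 + 9*v + 270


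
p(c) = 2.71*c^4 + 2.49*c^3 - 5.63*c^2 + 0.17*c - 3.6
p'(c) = 10.84*c^3 + 7.47*c^2 - 11.26*c + 0.17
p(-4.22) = 567.74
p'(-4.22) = -633.93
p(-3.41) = 198.05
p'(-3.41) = -304.40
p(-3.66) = 284.57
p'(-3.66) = -390.02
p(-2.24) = 8.01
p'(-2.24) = -58.96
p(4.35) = 1065.91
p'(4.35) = 984.81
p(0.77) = -4.72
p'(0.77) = 0.88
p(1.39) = 2.56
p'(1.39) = 28.06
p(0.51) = -4.46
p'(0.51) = -2.19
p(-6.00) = 2767.02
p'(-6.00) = -2004.79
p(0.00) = -3.60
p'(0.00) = 0.17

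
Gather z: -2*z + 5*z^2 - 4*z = 5*z^2 - 6*z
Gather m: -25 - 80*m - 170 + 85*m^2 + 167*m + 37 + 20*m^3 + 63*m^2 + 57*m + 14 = 20*m^3 + 148*m^2 + 144*m - 144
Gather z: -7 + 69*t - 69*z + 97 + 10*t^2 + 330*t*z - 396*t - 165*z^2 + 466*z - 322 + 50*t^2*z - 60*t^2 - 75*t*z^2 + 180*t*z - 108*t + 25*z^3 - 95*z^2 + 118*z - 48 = -50*t^2 - 435*t + 25*z^3 + z^2*(-75*t - 260) + z*(50*t^2 + 510*t + 515) - 280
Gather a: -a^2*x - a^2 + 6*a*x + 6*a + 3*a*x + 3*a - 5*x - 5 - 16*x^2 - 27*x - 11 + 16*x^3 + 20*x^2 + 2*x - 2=a^2*(-x - 1) + a*(9*x + 9) + 16*x^3 + 4*x^2 - 30*x - 18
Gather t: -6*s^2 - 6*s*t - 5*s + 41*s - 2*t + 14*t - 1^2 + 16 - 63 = -6*s^2 + 36*s + t*(12 - 6*s) - 48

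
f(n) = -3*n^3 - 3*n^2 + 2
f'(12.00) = -1368.00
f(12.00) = -5614.00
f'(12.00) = -1368.00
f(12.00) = -5614.00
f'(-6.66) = -359.24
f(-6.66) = 755.16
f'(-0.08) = 0.42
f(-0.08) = 1.98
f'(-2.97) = -61.57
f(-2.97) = 54.13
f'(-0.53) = 0.65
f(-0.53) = 1.60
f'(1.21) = -20.44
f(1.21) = -7.71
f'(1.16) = -19.07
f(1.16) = -6.72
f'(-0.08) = 0.42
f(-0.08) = 1.98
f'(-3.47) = -87.55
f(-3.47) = 91.22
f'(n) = -9*n^2 - 6*n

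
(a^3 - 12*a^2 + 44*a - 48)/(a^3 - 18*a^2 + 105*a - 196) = (a^2 - 8*a + 12)/(a^2 - 14*a + 49)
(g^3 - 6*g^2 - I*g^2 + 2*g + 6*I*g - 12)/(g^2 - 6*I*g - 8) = (g^2 + g*(-6 + I) - 6*I)/(g - 4*I)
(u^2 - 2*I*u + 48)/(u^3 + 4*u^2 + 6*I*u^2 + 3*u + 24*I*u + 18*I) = (u - 8*I)/(u^2 + 4*u + 3)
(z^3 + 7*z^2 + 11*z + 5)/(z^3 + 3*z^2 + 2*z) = (z^2 + 6*z + 5)/(z*(z + 2))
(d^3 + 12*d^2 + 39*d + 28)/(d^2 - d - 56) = (d^2 + 5*d + 4)/(d - 8)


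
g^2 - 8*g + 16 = (g - 4)^2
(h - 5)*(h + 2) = h^2 - 3*h - 10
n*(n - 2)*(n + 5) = n^3 + 3*n^2 - 10*n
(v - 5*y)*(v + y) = v^2 - 4*v*y - 5*y^2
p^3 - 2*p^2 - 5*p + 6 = (p - 3)*(p - 1)*(p + 2)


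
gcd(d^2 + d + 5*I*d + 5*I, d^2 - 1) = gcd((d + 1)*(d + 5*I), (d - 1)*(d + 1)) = d + 1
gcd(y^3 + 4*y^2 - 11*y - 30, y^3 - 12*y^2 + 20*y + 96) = y + 2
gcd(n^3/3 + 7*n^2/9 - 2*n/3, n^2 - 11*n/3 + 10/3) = 1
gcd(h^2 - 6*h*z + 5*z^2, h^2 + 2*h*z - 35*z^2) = -h + 5*z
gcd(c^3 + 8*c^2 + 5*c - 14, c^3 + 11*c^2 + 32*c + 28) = c^2 + 9*c + 14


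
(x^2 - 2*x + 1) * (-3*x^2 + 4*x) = -3*x^4 + 10*x^3 - 11*x^2 + 4*x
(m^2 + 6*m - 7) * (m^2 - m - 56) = m^4 + 5*m^3 - 69*m^2 - 329*m + 392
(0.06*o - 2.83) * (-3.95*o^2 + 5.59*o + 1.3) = -0.237*o^3 + 11.5139*o^2 - 15.7417*o - 3.679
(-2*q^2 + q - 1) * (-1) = 2*q^2 - q + 1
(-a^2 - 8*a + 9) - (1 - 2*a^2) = a^2 - 8*a + 8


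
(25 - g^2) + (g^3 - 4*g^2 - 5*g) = g^3 - 5*g^2 - 5*g + 25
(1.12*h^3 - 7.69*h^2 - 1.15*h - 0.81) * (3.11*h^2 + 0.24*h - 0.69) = 3.4832*h^5 - 23.6471*h^4 - 6.1949*h^3 + 2.511*h^2 + 0.5991*h + 0.5589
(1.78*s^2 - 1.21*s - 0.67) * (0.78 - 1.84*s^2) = -3.2752*s^4 + 2.2264*s^3 + 2.6212*s^2 - 0.9438*s - 0.5226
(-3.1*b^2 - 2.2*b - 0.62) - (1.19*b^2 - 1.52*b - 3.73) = -4.29*b^2 - 0.68*b + 3.11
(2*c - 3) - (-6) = 2*c + 3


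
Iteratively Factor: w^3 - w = (w + 1)*(w^2 - w) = (w - 1)*(w + 1)*(w)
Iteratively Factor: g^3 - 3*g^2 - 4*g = (g)*(g^2 - 3*g - 4) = g*(g - 4)*(g + 1)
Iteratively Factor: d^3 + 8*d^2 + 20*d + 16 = (d + 4)*(d^2 + 4*d + 4) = (d + 2)*(d + 4)*(d + 2)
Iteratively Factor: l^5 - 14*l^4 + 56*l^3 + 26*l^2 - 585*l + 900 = (l - 3)*(l^4 - 11*l^3 + 23*l^2 + 95*l - 300) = (l - 3)*(l + 3)*(l^3 - 14*l^2 + 65*l - 100) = (l - 5)*(l - 3)*(l + 3)*(l^2 - 9*l + 20) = (l - 5)^2*(l - 3)*(l + 3)*(l - 4)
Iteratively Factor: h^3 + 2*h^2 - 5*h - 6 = (h + 1)*(h^2 + h - 6) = (h + 1)*(h + 3)*(h - 2)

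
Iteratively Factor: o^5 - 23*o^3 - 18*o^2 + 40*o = (o - 1)*(o^4 + o^3 - 22*o^2 - 40*o) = (o - 5)*(o - 1)*(o^3 + 6*o^2 + 8*o) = (o - 5)*(o - 1)*(o + 2)*(o^2 + 4*o) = o*(o - 5)*(o - 1)*(o + 2)*(o + 4)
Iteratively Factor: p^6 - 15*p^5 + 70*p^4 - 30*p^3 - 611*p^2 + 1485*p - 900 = (p - 5)*(p^5 - 10*p^4 + 20*p^3 + 70*p^2 - 261*p + 180) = (p - 5)*(p + 3)*(p^4 - 13*p^3 + 59*p^2 - 107*p + 60) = (p - 5)^2*(p + 3)*(p^3 - 8*p^2 + 19*p - 12) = (p - 5)^2*(p - 1)*(p + 3)*(p^2 - 7*p + 12) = (p - 5)^2*(p - 4)*(p - 1)*(p + 3)*(p - 3)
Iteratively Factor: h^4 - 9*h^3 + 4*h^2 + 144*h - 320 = (h + 4)*(h^3 - 13*h^2 + 56*h - 80) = (h - 4)*(h + 4)*(h^2 - 9*h + 20) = (h - 4)^2*(h + 4)*(h - 5)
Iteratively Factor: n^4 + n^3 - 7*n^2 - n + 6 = (n - 1)*(n^3 + 2*n^2 - 5*n - 6) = (n - 1)*(n + 1)*(n^2 + n - 6) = (n - 1)*(n + 1)*(n + 3)*(n - 2)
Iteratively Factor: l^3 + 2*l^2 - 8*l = (l - 2)*(l^2 + 4*l) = l*(l - 2)*(l + 4)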